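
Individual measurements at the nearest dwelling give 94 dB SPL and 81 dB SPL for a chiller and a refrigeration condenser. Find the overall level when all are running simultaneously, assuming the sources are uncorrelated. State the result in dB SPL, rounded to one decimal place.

For uncorrelated sources the intensities add, so convert each level to linear form, sum, and take 10·log₁₀ of the total.
Σ 10^(L/10) = 10^(94/10) + 10^(81/10) = 2.638e+09.
L_total = 10·log₁₀(2.638e+09) = 94.21 dB SPL.

94.2 dB SPL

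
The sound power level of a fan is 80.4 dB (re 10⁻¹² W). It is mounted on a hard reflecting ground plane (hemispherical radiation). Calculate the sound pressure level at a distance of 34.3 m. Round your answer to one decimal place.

L_p = L_w − 10·log₁₀(2π·r²) with r = 34.3 m.
2π·r² = 7392 m², 10·log₁₀ of that is 38.688 dB.
L_p = 80.4 − 38.688 = 41.71 dB.

41.7 dB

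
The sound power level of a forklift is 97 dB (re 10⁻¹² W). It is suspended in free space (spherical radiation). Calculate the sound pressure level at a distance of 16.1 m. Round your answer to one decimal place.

Free-field spherical radiation: L_p = L_w − 10·log₁₀(4π·r²), r = 16.1 m.
4π·r² = 3257 m², 10·log₁₀ of that is 35.129 dB.
L_p = 97 − 35.129 = 61.87 dB.

61.9 dB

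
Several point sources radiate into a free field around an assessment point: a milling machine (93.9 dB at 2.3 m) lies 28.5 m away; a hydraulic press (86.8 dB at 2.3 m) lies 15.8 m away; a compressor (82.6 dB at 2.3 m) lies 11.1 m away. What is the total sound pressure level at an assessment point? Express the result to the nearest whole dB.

First find each source's level at the receiver (point-source: −20·log₁₀(r/r_ref)), then combine on an intensity basis.
milling machine: 93.9 − 20·log₁₀(28.5/2.3) = 93.9 − 21.86 = 72.04 dB.
hydraulic press: 86.8 − 20·log₁₀(15.8/2.3) = 86.8 − 16.74 = 70.06 dB.
compressor: 82.6 − 20·log₁₀(11.1/2.3) = 82.6 − 13.67 = 68.93 dB.
Σ 10^(L/10) = 3.394e+07 → L_total = 10·log₁₀(3.394e+07) = 75.31 dB.

75 dB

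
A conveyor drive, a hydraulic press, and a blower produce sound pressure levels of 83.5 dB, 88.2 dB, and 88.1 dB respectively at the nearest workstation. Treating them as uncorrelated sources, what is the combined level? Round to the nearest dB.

For uncorrelated sources the intensities add, so convert each level to linear form, sum, and take 10·log₁₀ of the total.
Σ 10^(L/10) = 10^(83.5/10) + 10^(88.2/10) + 10^(88.1/10) = 1.530e+09.
L_total = 10·log₁₀(1.530e+09) = 91.85 dB.

92 dB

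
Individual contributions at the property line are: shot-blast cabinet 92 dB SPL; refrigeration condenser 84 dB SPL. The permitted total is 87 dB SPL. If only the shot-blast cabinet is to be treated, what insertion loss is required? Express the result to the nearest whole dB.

8 dB

The untreated sources together contribute 10^(84/10) = 2.512e+08, i.e. 84.00 dB SPL.
To meet 87 dB SPL overall, the treated shot-blast cabinet may contribute at most 10^(87/10) − 2.512e+08 = 2.500e+08, i.e. 83.98 dB SPL.
Required insertion loss = 92 − 83.98 = 8.02 dB.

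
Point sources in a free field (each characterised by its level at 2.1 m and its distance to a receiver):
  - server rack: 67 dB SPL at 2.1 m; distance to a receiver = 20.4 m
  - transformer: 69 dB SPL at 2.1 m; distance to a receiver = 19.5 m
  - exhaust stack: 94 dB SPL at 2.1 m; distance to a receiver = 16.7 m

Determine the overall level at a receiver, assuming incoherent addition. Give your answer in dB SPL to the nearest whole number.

76 dB SPL

Apply inverse-square spreading to bring every level to the receiver, then sum 10^(L/10).
server rack: 67 − 20·log₁₀(20.4/2.1) = 67 − 19.75 = 47.25 dB SPL.
transformer: 69 − 20·log₁₀(19.5/2.1) = 69 − 19.36 = 49.64 dB SPL.
exhaust stack: 94 − 20·log₁₀(16.7/2.1) = 94 − 18.01 = 75.99 dB SPL.
Σ 10^(L/10) = 3.986e+07 → L_total = 10·log₁₀(3.986e+07) = 76.01 dB SPL.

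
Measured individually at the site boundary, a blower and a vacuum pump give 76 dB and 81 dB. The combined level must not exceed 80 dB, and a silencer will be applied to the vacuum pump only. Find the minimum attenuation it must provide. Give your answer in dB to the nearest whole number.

The untreated sources together contribute 10^(76/10) = 3.981e+07, i.e. 76.00 dB.
The limit corresponds to 10^(80/10) = 1.000e+08; subtracting the fixed part leaves 6.019e+07 for the vacuum pump, i.e. 77.80 dB.
Required insertion loss = 81 − 77.80 = 3.20 dB.

3 dB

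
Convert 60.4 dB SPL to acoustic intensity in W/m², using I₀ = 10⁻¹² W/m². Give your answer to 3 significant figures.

1.10e-06 W/m²

I = I₀·10^(L/10) = 10⁻¹² × 10^(60.4/10) = 10^(-5.960).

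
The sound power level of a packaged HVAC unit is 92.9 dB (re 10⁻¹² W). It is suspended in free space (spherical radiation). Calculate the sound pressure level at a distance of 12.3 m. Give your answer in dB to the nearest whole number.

60 dB

Free-field spherical radiation: L_p = L_w − 10·log₁₀(4π·r²), r = 12.3 m.
4π·r² = 1901 m², 10·log₁₀ of that is 32.790 dB.
L_p = 92.9 − 32.790 = 60.11 dB.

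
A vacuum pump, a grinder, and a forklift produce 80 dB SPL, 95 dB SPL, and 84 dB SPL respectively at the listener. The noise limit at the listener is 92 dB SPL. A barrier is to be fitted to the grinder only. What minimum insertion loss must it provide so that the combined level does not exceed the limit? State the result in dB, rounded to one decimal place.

4.1 dB

Everything except the grinder sums to 10^(80/10) + 10^(84/10) = 3.512e+08 in linear terms, 85.46 dB SPL.
The limit corresponds to 10^(92/10) = 1.585e+09; subtracting the fixed part leaves 1.234e+09 for the grinder, i.e. 90.91 dB SPL.
Required insertion loss = 95 − 90.91 = 4.09 dB.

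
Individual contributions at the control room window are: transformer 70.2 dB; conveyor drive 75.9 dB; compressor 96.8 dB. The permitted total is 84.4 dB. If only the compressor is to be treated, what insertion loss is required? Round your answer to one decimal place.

The untreated sources together contribute 10^(70.2/10) + 10^(75.9/10) = 4.938e+07, i.e. 76.94 dB.
To meet 84.4 dB overall, the treated compressor may contribute at most 10^(84.4/10) − 4.938e+07 = 2.260e+08, i.e. 83.54 dB.
So the compressor must be reduced from 96.8 to 83.54 dB: IL = 13.26 dB.

13.3 dB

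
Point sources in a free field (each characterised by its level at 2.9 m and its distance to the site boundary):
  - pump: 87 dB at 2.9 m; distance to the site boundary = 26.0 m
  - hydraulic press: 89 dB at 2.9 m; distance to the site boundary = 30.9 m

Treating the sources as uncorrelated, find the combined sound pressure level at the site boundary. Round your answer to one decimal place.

Propagate each source to the receiver with L = L_ref − 20·log₁₀(r/r_ref), then add intensities.
pump: 87 − 20·log₁₀(26.0/2.9) = 87 − 19.05 = 67.95 dB.
hydraulic press: 89 − 20·log₁₀(30.9/2.9) = 89 − 20.55 = 68.45 dB.
Σ 10^(L/10) = 1.323e+07 → L_total = 10·log₁₀(1.323e+07) = 71.22 dB.

71.2 dB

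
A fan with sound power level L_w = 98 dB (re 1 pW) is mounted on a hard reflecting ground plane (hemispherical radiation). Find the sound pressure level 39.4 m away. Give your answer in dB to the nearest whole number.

Free-field hemispherical radiation: L_p = L_w − 10·log₁₀(2π·r²), r = 39.4 m.
2π·r² = 9754 m², 10·log₁₀ of that is 39.892 dB.
L_p = 98 − 39.892 = 58.11 dB.

58 dB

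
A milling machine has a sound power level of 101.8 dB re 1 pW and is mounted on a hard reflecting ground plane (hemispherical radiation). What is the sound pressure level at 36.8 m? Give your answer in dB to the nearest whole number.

The power spreads over a hemisphere of area 2π·r², so L_p = L_w − 10·log₁₀(2π·r²).
2π·r² = 8509 m², 10·log₁₀ of that is 39.299 dB.
L_p = 101.8 − 39.299 = 62.50 dB.

63 dB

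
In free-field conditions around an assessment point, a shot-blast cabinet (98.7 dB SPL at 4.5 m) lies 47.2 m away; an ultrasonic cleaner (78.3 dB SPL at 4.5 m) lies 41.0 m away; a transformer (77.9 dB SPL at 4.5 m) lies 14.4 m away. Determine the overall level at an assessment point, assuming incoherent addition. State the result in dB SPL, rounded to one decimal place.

First find each source's level at the receiver (point-source: −20·log₁₀(r/r_ref)), then combine on an intensity basis.
shot-blast cabinet: 98.7 − 20·log₁₀(47.2/4.5) = 98.7 − 20.41 = 78.29 dB SPL.
ultrasonic cleaner: 78.3 − 20·log₁₀(41.0/4.5) = 78.3 − 19.19 = 59.11 dB SPL.
transformer: 77.9 − 20·log₁₀(14.4/4.5) = 77.9 − 10.10 = 67.80 dB SPL.
Σ 10^(L/10) = 7.422e+07 → L_total = 10·log₁₀(7.422e+07) = 78.71 dB SPL.

78.7 dB SPL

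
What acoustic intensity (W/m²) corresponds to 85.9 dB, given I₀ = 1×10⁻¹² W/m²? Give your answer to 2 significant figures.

I = I₀·10^(L/10) = 10⁻¹² × 10^(85.9/10) = 10^(-3.410).

0.00039 W/m²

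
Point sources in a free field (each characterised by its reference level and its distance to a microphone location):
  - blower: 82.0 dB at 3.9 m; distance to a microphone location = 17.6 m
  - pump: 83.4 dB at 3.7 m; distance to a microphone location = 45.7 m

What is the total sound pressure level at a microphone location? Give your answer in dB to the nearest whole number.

First find each source's level at the receiver (point-source: −20·log₁₀(r/r_ref)), then combine on an intensity basis.
blower: 82.0 − 20·log₁₀(17.6/3.9) = 82.0 − 13.09 = 68.91 dB.
pump: 83.4 − 20·log₁₀(45.7/3.7) = 83.4 − 21.83 = 61.57 dB.
Σ 10^(L/10) = 9.216e+06 → L_total = 10·log₁₀(9.216e+06) = 69.65 dB.

70 dB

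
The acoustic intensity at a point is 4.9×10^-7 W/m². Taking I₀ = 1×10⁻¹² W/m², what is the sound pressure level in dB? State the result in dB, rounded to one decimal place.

I/I₀ = 4.9×10^-7/10⁻¹² = 4.9×10^5, and L = 10·log₁₀(I/I₀).
L = 10·(0.6902 + 5) = 56.90 dB.

56.9 dB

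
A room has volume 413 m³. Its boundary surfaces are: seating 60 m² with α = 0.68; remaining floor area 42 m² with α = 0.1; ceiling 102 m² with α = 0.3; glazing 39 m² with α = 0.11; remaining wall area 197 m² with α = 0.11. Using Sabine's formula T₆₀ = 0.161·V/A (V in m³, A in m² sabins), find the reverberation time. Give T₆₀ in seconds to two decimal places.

0.65 s

Total absorption A = 60·0.68 + 42·0.1 + 102·0.3 + 39·0.11 + 197·0.11 = 101.56 m² sabins.
T₆₀ = 0.161·V/A = 0.161·413/101.56 = 0.655 s.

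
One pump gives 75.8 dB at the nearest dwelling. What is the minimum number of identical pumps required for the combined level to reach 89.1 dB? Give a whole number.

22

N identical sources give L₁ + 10·log₁₀ N, so require 10·log₁₀ N ≥ 89.1 − 75.8 = 13.3 dB.
N ≥ 10^(13.3/10) = 21.380, so N = 22.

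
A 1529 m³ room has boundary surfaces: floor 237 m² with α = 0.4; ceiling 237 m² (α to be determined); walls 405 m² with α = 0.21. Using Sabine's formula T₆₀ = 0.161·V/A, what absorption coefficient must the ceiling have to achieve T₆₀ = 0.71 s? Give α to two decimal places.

A = 0.161·V/T₆₀ = 0.161·1529/0.71 = 346.72 m² sabins.
Absorption from the other surfaces = 237·0.4 + 405·0.21 = 179.85 m², so the ceiling must supply 166.87 m² over 237 m².
α = 166.87/237 = 0.704.

0.70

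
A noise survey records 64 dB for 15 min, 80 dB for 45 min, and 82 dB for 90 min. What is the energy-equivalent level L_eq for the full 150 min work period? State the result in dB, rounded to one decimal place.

The energy average is taken in the linear domain: L_eq = 10·log₁₀[(Σ tᵢ·10^(Lᵢ/10))/T], T = 150 min.
Σ tᵢ·10^(Lᵢ/10) = 15·10^(64/10) + 45·10^(80/10) + 90·10^(82/10) = 1.880e+10.
L_eq = 10·log₁₀(1.880e+10/150) = 80.98 dB.

81.0 dB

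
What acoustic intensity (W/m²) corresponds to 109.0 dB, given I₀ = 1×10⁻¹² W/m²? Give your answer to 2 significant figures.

I = I₀·10^(L/10) = 10⁻¹² × 10^(109.0/10) = 10^(-1.100).

0.079 W/m²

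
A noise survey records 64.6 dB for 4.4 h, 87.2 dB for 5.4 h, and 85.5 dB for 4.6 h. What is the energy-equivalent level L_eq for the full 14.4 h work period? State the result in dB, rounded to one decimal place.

Weight each interval's intensity by its duration and average over T = 14.4 h:
Σ tᵢ·10^(Lᵢ/10) = 4.4·10^(64.6/10) + 5.4·10^(87.2/10) + 4.6·10^(85.5/10) = 4.479e+09.
L_eq = 10·log₁₀(4.479e+09/14.4) = 84.93 dB.

84.9 dB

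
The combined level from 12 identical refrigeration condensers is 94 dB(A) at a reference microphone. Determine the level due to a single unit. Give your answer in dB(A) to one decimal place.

83.2 dB(A)

12 equal contributions raise the level by 10·log₁₀ 12 = 10.792 dB, so each unit alone gives 94 − 10.792.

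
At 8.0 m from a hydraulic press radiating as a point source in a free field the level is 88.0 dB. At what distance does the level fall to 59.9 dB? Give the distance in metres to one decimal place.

203.3 m

The 28.1 dB drop corresponds to a distance ratio of 10^(28.1/20) for a point source.
r₂ = 8.0·10^((88.0−59.9)/20) = 8.0·10^(28.1/20) = 203.28 m.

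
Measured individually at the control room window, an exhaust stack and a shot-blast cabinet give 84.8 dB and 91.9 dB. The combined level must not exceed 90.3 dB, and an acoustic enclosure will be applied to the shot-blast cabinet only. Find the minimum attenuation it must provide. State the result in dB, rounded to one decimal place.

3.0 dB

Everything except the shot-blast cabinet sums to 10^(84.8/10) = 3.020e+08 in linear terms, 84.80 dB.
To meet 90.3 dB overall, the treated shot-blast cabinet may contribute at most 10^(90.3/10) − 3.020e+08 = 7.695e+08, i.e. 88.86 dB.
So the shot-blast cabinet must be reduced from 91.9 to 88.86 dB: IL = 3.04 dB.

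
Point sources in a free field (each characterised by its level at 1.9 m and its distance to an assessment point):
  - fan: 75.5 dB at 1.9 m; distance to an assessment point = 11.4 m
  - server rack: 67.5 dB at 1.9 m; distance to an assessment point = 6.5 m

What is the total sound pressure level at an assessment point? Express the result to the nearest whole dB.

62 dB

Propagate each source to the receiver with L = L_ref − 20·log₁₀(r/r_ref), then add intensities.
fan: 75.5 − 20·log₁₀(11.4/1.9) = 75.5 − 15.56 = 59.94 dB.
server rack: 67.5 − 20·log₁₀(6.5/1.9) = 67.5 − 10.68 = 56.82 dB.
Σ 10^(L/10) = 1.466e+06 → L_total = 10·log₁₀(1.466e+06) = 61.66 dB.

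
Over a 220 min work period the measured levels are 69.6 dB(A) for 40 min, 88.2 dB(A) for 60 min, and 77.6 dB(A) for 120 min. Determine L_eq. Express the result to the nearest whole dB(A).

83 dB(A)

Weight each interval's intensity by its duration and average over T = 220 min:
Σ tᵢ·10^(Lᵢ/10) = 40·10^(69.6/10) + 60·10^(88.2/10) + 120·10^(77.6/10) = 4.691e+10.
L_eq = 10·log₁₀(4.691e+10/220) = 83.29 dB(A).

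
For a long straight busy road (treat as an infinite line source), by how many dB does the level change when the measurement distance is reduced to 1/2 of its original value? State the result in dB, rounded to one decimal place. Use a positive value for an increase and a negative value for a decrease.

+3.0 dB

Line-source spreading: ΔL = −10·log₁₀(r₂/r₁).
ΔL = −10·log₁₀(0.5) = +3.01 dB.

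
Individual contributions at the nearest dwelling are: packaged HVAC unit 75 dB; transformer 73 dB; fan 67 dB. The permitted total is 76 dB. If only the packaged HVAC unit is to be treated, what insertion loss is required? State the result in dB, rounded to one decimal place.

3.3 dB

Everything except the packaged HVAC unit sums to 10^(73/10) + 10^(67/10) = 2.496e+07 in linear terms, 73.97 dB.
The limit corresponds to 10^(76/10) = 3.981e+07; subtracting the fixed part leaves 1.485e+07 for the packaged HVAC unit, i.e. 71.72 dB.
Required insertion loss = 75 − 71.72 = 3.28 dB.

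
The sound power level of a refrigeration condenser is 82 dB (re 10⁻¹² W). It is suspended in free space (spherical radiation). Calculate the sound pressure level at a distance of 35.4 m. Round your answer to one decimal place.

40.0 dB

The power spreads over a sphere of area 4π·r², so L_p = L_w − 10·log₁₀(4π·r²).
4π·r² = 1.575e+04 m², 10·log₁₀ of that is 41.972 dB.
L_p = 82 − 41.972 = 40.03 dB.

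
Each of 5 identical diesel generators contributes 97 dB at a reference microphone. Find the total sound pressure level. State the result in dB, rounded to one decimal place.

With 5 equal, uncorrelated contributions the intensity is 5× that of one unit, giving a rise of 10·log₁₀ 5.
L_total = 97 + 10·log₁₀(5) = 97 + 6.990 = 103.99 dB.

104.0 dB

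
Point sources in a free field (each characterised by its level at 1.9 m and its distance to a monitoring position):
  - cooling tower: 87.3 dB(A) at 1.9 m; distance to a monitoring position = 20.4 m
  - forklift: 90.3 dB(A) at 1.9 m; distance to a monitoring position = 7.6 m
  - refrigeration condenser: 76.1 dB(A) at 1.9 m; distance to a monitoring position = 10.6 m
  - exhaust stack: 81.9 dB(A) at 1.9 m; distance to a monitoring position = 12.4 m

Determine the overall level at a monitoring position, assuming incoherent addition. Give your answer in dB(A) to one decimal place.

Propagate each source to the receiver with L = L_ref − 20·log₁₀(r/r_ref), then add intensities.
cooling tower: 87.3 − 20·log₁₀(20.4/1.9) = 87.3 − 20.62 = 66.68 dB(A).
forklift: 90.3 − 20·log₁₀(7.6/1.9) = 90.3 − 12.04 = 78.26 dB(A).
refrigeration condenser: 76.1 − 20·log₁₀(10.6/1.9) = 76.1 − 14.93 = 61.17 dB(A).
exhaust stack: 81.9 − 20·log₁₀(12.4/1.9) = 81.9 − 16.29 = 65.61 dB(A).
Σ 10^(L/10) = 7.657e+07 → L_total = 10·log₁₀(7.657e+07) = 78.84 dB(A).

78.8 dB(A)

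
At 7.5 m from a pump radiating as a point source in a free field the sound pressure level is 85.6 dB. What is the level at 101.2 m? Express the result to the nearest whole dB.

Spherical spreading from a point source gives a 20·log₁₀(r₂/r₁) drop.
L₂ = 85.6 − 20·log₁₀(101.2/7.5) = 85.6 − 22.602 = 63.00 dB.

63 dB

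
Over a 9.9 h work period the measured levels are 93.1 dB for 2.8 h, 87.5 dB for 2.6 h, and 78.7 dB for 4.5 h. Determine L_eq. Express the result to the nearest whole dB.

Weight each interval's intensity by its duration and average over T = 9.9 h:
Σ tᵢ·10^(Lᵢ/10) = 2.8·10^(93.1/10) + 2.6·10^(87.5/10) + 4.5·10^(78.7/10) = 7.513e+09.
L_eq = 10·log₁₀(7.513e+09/9.9) = 88.80 dB.

89 dB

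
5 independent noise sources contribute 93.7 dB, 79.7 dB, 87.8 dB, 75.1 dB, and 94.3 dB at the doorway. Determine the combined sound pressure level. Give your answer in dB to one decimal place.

97.6 dB

For uncorrelated sources the intensities add, so convert each level to linear form, sum, and take 10·log₁₀ of the total.
Σ 10^(L/10) = 10^(93.7/10) + 10^(79.7/10) + 10^(87.8/10) + 10^(75.1/10) + 10^(94.3/10) = 5.764e+09.
L_total = 10·log₁₀(5.764e+09) = 97.61 dB.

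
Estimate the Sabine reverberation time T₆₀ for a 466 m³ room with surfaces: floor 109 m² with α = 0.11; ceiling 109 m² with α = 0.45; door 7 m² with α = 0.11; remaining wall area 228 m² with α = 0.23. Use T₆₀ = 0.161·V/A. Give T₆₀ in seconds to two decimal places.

Summing Sᵢαᵢ: 109·0.11 + 109·0.45 + 7·0.11 + 228·0.23 = 114.25 m².
T₆₀ = 0.161 × 466 / 114.25 = 0.657 s.

0.66 s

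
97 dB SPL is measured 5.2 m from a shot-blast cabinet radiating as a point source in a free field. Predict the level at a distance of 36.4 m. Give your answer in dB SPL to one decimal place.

80.1 dB SPL

Point-source attenuation: ΔL = 20·log₁₀(r₂/r₁) = 20·log₁₀(36.4/5.2) = 16.902 dB.
L₂ = 97 − 20·log₁₀(36.4/5.2) = 97 − 16.902 = 80.10 dB SPL.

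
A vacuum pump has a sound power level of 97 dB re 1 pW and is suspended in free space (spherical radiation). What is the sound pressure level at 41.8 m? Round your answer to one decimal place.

The power spreads over a sphere of area 4π·r², so L_p = L_w − 10·log₁₀(4π·r²).
4π·r² = 2.196e+04 m², 10·log₁₀ of that is 43.416 dB.
L_p = 97 − 43.416 = 53.58 dB.

53.6 dB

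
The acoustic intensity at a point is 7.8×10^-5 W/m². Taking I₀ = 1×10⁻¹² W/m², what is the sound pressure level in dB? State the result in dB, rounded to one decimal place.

78.9 dB

I/I₀ = 7.8×10^-5/10⁻¹² = 7.8×10^7, and L = 10·log₁₀(I/I₀).
L = 10·(0.8921 + 7) = 78.92 dB.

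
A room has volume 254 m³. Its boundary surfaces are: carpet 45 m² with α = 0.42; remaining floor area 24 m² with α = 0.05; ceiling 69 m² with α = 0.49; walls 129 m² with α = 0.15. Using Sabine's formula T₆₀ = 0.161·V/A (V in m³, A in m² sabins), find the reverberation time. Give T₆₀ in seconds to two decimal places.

0.56 s

A = Σ Sᵢαᵢ = 45·0.42 + 24·0.05 + 69·0.49 + 129·0.15 = 73.26 m².
T₆₀ = 0.161·V/A = 0.161·254/73.26 = 0.558 s.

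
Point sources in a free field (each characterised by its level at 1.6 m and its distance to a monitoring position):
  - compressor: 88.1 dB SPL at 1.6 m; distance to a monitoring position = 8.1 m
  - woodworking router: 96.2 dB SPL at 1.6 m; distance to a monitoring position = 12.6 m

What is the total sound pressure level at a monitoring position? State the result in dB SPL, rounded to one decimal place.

79.7 dB SPL

Propagate each source to the receiver with L = L_ref − 20·log₁₀(r/r_ref), then add intensities.
compressor: 88.1 − 20·log₁₀(8.1/1.6) = 88.1 − 14.09 = 74.01 dB SPL.
woodworking router: 96.2 − 20·log₁₀(12.6/1.6) = 96.2 − 17.93 = 78.27 dB SPL.
Σ 10^(L/10) = 9.241e+07 → L_total = 10·log₁₀(9.241e+07) = 79.66 dB SPL.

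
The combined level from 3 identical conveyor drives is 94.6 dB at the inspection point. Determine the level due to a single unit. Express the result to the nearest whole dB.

For N identical incoherent sources L_total = L₁ + 10·log₁₀ N, so L₁ = 94.6 − 10·log₁₀(3) = 94.6 − 4.771.

90 dB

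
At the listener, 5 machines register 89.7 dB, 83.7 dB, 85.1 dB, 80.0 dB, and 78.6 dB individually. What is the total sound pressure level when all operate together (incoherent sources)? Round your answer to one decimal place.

For uncorrelated sources the intensities add, so convert each level to linear form, sum, and take 10·log₁₀ of the total.
Σ 10^(L/10) = 10^(89.7/10) + 10^(83.7/10) + 10^(85.1/10) + 10^(80.0/10) + 10^(78.6/10) = 1.664e+09.
L_total = 10·log₁₀(1.664e+09) = 92.21 dB.

92.2 dB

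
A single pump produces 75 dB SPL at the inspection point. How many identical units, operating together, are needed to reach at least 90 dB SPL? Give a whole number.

Need L₁ + 10·log₁₀ N ≥ 90, i.e. log₁₀ N ≥ 1.50.
N ≥ 10^(15.0/10) = 31.623, so N = 32.

32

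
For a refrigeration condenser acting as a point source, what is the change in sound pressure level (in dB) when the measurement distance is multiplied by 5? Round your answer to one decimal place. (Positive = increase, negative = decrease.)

-14.0 dB

With spherical spreading the level changes by −20·log₁₀(r₂/r₁).
ΔL = −20·log₁₀(5) = -13.98 dB.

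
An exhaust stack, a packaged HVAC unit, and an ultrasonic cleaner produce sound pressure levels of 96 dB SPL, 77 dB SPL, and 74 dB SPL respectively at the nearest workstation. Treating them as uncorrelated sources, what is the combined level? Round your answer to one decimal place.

Incoherent sources combine by intensity addition: L_total = 10·log₁₀(Σ 10^(L_i/10)).
Σ 10^(L/10) = 10^(96/10) + 10^(77/10) + 10^(74/10) = 4.056e+09.
L_total = 10·log₁₀(4.056e+09) = 96.08 dB SPL.

96.1 dB SPL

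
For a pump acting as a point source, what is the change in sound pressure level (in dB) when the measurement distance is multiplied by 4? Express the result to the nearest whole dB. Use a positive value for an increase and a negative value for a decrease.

With spherical spreading the level changes by −20·log₁₀(r₂/r₁).
ΔL = −20·log₁₀(4) = -12.04 dB.

-12 dB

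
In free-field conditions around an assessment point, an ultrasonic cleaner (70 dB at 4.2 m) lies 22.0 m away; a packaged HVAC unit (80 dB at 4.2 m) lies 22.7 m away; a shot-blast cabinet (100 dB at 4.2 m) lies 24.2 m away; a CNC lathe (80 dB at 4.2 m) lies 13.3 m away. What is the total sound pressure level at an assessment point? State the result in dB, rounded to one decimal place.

85.0 dB

Apply inverse-square spreading to bring every level to the receiver, then sum 10^(L/10).
ultrasonic cleaner: 70 − 20·log₁₀(22.0/4.2) = 70 − 14.38 = 55.62 dB.
packaged HVAC unit: 80 − 20·log₁₀(22.7/4.2) = 80 − 14.66 = 65.34 dB.
shot-blast cabinet: 100 − 20·log₁₀(24.2/4.2) = 100 − 15.21 = 84.79 dB.
CNC lathe: 80 − 20·log₁₀(13.3/4.2) = 80 − 10.01 = 69.99 dB.
Σ 10^(L/10) = 3.150e+08 → L_total = 10·log₁₀(3.150e+08) = 84.98 dB.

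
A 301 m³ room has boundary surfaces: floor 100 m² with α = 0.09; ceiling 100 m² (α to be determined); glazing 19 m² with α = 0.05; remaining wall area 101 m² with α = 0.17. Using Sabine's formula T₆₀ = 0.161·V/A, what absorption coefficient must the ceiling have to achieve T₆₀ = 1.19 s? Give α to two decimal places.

0.14

Required total absorption A = 0.161·301/1.19 = 40.72 m².
Absorption from the other surfaces = 100·0.09 + 19·0.05 + 101·0.17 = 27.12 m², so the ceiling must supply 13.60 m² over 100 m².
α = 13.60/100 = 0.136.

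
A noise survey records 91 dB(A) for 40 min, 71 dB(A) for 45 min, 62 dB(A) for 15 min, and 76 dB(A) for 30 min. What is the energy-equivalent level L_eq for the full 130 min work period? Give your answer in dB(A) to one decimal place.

86.0 dB(A)

The energy average is taken in the linear domain: L_eq = 10·log₁₀[(Σ tᵢ·10^(Lᵢ/10))/T], T = 130 min.
Σ tᵢ·10^(Lᵢ/10) = 40·10^(91/10) + 45·10^(71/10) + 15·10^(62/10) + 30·10^(76/10) = 5.214e+10.
L_eq = 10·log₁₀(5.214e+10/130) = 86.03 dB(A).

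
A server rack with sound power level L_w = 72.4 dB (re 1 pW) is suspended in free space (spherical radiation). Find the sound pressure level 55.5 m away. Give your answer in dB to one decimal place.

The power spreads over a sphere of area 4π·r², so L_p = L_w − 10·log₁₀(4π·r²).
4π·r² = 3.871e+04 m², 10·log₁₀ of that is 45.878 dB.
L_p = 72.4 − 45.878 = 26.52 dB.

26.5 dB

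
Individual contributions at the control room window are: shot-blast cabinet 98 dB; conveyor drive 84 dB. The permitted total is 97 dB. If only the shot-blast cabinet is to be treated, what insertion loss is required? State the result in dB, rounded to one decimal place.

1.2 dB

The untreated sources together contribute 10^(84/10) = 2.512e+08, i.e. 84.00 dB.
The limit corresponds to 10^(97/10) = 5.012e+09; subtracting the fixed part leaves 4.761e+09 for the shot-blast cabinet, i.e. 96.78 dB.
Required insertion loss = 98 − 96.78 = 1.22 dB.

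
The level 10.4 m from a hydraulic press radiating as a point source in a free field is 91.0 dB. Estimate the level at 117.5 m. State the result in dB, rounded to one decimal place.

69.9 dB

Point-source attenuation: ΔL = 20·log₁₀(r₂/r₁) = 20·log₁₀(117.5/10.4) = 21.060 dB.
L₂ = 91.0 − 20·log₁₀(117.5/10.4) = 91.0 − 21.060 = 69.94 dB.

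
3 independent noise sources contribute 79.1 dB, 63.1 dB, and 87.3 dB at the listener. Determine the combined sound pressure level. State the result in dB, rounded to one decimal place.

87.9 dB

For uncorrelated sources the intensities add, so convert each level to linear form, sum, and take 10·log₁₀ of the total.
Σ 10^(L/10) = 10^(79.1/10) + 10^(63.1/10) + 10^(87.3/10) = 6.204e+08.
L_total = 10·log₁₀(6.204e+08) = 87.93 dB.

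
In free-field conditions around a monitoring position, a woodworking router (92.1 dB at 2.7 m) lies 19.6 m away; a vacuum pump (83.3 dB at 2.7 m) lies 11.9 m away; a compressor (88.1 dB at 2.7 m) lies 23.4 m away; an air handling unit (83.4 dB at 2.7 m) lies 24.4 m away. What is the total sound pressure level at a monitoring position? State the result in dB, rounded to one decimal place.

First find each source's level at the receiver (point-source: −20·log₁₀(r/r_ref)), then combine on an intensity basis.
woodworking router: 92.1 − 20·log₁₀(19.6/2.7) = 92.1 − 17.22 = 74.88 dB.
vacuum pump: 83.3 − 20·log₁₀(11.9/2.7) = 83.3 − 12.88 = 70.42 dB.
compressor: 88.1 − 20·log₁₀(23.4/2.7) = 88.1 − 18.76 = 69.34 dB.
air handling unit: 83.4 − 20·log₁₀(24.4/2.7) = 83.4 − 19.12 = 64.28 dB.
Σ 10^(L/10) = 5.306e+07 → L_total = 10·log₁₀(5.306e+07) = 77.25 dB.

77.2 dB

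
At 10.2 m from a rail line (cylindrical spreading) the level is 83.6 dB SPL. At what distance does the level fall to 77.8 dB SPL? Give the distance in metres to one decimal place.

38.8 m

Line-source spreading drops the level by 10·log₁₀(r₂/r₁); inverting, r₂/r₁ = 10^(ΔL/10).
r₂ = 10.2·10^((83.6−77.8)/10) = 10.2·10^(5.8/10) = 38.78 m.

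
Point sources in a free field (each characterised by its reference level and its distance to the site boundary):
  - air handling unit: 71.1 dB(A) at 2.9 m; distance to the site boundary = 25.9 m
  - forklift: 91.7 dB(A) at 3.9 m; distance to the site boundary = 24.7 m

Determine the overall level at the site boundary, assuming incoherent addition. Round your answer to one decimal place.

75.7 dB(A)

Apply inverse-square spreading to bring every level to the receiver, then sum 10^(L/10).
air handling unit: 71.1 − 20·log₁₀(25.9/2.9) = 71.1 − 19.02 = 52.08 dB(A).
forklift: 91.7 − 20·log₁₀(24.7/3.9) = 91.7 − 16.03 = 75.67 dB(A).
Σ 10^(L/10) = 3.704e+07 → L_total = 10·log₁₀(3.704e+07) = 75.69 dB(A).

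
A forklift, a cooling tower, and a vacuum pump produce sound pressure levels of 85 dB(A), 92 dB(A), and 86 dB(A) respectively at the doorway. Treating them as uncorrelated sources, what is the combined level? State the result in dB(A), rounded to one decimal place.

93.6 dB(A)

For uncorrelated sources the intensities add, so convert each level to linear form, sum, and take 10·log₁₀ of the total.
Σ 10^(L/10) = 10^(85/10) + 10^(92/10) + 10^(86/10) = 2.299e+09.
L_total = 10·log₁₀(2.299e+09) = 93.62 dB(A).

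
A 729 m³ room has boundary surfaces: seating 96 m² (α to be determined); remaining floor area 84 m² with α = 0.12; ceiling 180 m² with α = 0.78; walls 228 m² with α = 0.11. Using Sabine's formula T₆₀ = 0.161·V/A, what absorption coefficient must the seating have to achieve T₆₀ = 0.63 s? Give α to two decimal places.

0.11

Required total absorption A = 0.161·729/0.63 = 186.30 m².
Absorption from the other surfaces = 84·0.12 + 180·0.78 + 228·0.11 = 175.56 m², so the seating must supply 10.74 m² over 96 m².
α = 10.74/96 = 0.112.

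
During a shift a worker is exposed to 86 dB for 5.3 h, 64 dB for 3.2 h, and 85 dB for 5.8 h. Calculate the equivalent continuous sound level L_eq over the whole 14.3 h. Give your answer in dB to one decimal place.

84.4 dB

The energy average is taken in the linear domain: L_eq = 10·log₁₀[(Σ tᵢ·10^(Lᵢ/10))/T], T = 14.3 h.
Σ tᵢ·10^(Lᵢ/10) = 5.3·10^(86/10) + 3.2·10^(64/10) + 5.8·10^(85/10) = 3.952e+09.
L_eq = 10·log₁₀(3.952e+09/14.3) = 84.41 dB.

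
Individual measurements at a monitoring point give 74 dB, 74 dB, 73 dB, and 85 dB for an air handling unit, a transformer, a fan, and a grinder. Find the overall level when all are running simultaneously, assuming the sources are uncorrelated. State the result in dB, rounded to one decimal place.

Incoherent sources combine by intensity addition: L_total = 10·log₁₀(Σ 10^(L_i/10)).
Σ 10^(L/10) = 10^(74/10) + 10^(74/10) + 10^(73/10) + 10^(85/10) = 3.864e+08.
L_total = 10·log₁₀(3.864e+08) = 85.87 dB.

85.9 dB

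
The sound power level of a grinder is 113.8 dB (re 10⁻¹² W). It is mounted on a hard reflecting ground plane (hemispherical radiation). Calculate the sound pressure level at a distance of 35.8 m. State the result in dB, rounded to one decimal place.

74.7 dB

The power spreads over a hemisphere of area 2π·r², so L_p = L_w − 10·log₁₀(2π·r²).
2π·r² = 8053 m², 10·log₁₀ of that is 39.059 dB.
L_p = 113.8 − 39.059 = 74.74 dB.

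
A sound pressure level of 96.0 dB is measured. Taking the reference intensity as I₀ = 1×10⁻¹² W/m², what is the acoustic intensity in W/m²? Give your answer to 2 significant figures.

L = 10·log₁₀(I/I₀) ⇒ I = I₀·10^(L/10) = 10⁻¹² × 10^9.60.

0.0040 W/m²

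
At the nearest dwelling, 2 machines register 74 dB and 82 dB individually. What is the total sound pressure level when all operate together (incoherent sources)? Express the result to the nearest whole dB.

For uncorrelated sources the intensities add, so convert each level to linear form, sum, and take 10·log₁₀ of the total.
Σ 10^(L/10) = 10^(74/10) + 10^(82/10) = 1.836e+08.
L_total = 10·log₁₀(1.836e+08) = 82.64 dB.

83 dB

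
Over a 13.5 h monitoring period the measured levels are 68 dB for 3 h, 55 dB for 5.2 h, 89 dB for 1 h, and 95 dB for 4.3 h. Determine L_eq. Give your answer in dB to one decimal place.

The energy average is taken in the linear domain: L_eq = 10·log₁₀[(Σ tᵢ·10^(Lᵢ/10))/T], T = 13.5 h.
Σ tᵢ·10^(Lᵢ/10) = 3·10^(68/10) + 5.2·10^(55/10) + 1·10^(89/10) + 4.3·10^(95/10) = 1.441e+10.
L_eq = 10·log₁₀(1.441e+10/13.5) = 90.28 dB.

90.3 dB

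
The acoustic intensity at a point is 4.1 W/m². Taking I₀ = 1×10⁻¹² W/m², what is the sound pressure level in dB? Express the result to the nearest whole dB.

126 dB

Dividing by I₀ shifts the exponent by 12: I/I₀ = 4.1×10^12.
L = 10·(0.6128 + 12) = 126.13 dB.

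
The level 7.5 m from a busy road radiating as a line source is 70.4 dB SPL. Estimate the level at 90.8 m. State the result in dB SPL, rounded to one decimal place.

Cylindrical spreading from a line source gives a 10·log₁₀(r₂/r₁) drop.
L₂ = 70.4 − 10·log₁₀(90.8/7.5) = 70.4 − 10.830 = 59.57 dB SPL.

59.6 dB SPL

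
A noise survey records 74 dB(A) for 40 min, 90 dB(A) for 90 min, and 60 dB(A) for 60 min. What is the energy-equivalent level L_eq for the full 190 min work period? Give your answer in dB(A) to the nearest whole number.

87 dB(A)

L_eq = 10·log₁₀[(1/T)·Σ tᵢ·10^(Lᵢ/10)] with T = 190 min.
Σ tᵢ·10^(Lᵢ/10) = 40·10^(74/10) + 90·10^(90/10) + 60·10^(60/10) = 9.106e+10.
L_eq = 10·log₁₀(9.106e+10/190) = 86.81 dB(A).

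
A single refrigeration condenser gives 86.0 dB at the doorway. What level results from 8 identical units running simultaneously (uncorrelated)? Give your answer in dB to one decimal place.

With 8 equal, uncorrelated contributions the intensity is 8× that of one unit, giving a rise of 10·log₁₀ 8.
L_total = 86.0 + 10·log₁₀(8) = 86.0 + 9.031 = 95.03 dB.

95.0 dB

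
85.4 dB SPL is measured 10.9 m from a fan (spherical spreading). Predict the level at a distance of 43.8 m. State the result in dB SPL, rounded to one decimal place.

73.3 dB SPL

For a point source, L₂ = L₁ − 20·log₁₀(r₂/r₁).
L₂ = 85.4 − 20·log₁₀(43.8/10.9) = 85.4 − 12.081 = 73.32 dB SPL.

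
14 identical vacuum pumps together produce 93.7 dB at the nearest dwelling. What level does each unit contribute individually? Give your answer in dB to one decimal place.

Dividing the total intensity by 14 lowers the level by 10·log₁₀ 14 = 11.461 dB: L₁ = 93.7 − 11.461.

82.2 dB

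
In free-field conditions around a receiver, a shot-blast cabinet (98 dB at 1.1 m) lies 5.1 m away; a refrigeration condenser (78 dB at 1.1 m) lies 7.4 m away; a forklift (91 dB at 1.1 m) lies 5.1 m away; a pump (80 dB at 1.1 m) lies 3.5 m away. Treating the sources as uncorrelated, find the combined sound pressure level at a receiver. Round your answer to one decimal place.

First find each source's level at the receiver (point-source: −20·log₁₀(r/r_ref)), then combine on an intensity basis.
shot-blast cabinet: 98 − 20·log₁₀(5.1/1.1) = 98 − 13.32 = 84.68 dB.
refrigeration condenser: 78 − 20·log₁₀(7.4/1.1) = 78 − 16.56 = 61.44 dB.
forklift: 91 − 20·log₁₀(5.1/1.1) = 91 − 13.32 = 77.68 dB.
pump: 80 − 20·log₁₀(3.5/1.1) = 80 − 10.05 = 69.95 dB.
Σ 10^(L/10) = 3.634e+08 → L_total = 10·log₁₀(3.634e+08) = 85.60 dB.

85.6 dB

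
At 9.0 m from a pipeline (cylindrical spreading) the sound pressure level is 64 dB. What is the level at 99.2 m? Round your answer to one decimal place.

53.6 dB

Cylindrical spreading from a line source gives a 10·log₁₀(r₂/r₁) drop.
L₂ = 64 − 10·log₁₀(99.2/9.0) = 64 − 10.423 = 53.58 dB.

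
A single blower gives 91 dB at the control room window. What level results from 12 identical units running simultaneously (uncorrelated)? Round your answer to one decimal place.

L_total = L₁ + 10·log₁₀ N for N identical incoherent sources.
L_total = 91 + 10·log₁₀(12) = 91 + 10.792 = 101.79 dB.

101.8 dB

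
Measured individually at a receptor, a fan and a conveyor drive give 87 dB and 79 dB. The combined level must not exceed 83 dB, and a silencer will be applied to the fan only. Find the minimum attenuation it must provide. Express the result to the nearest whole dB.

Fixed contribution from the other source: Σ 10^(L/10) = 10^(79/10) = 7.943e+07 (79.00 dB).
The limit corresponds to 10^(83/10) = 1.995e+08; subtracting the fixed part leaves 1.201e+08 for the fan, i.e. 80.80 dB.
So the fan must be reduced from 87 to 80.80 dB: IL = 6.20 dB.

6 dB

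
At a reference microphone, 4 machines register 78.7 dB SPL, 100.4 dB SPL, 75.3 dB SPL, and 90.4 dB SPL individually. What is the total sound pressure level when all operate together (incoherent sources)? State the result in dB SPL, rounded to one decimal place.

For uncorrelated sources the intensities add, so convert each level to linear form, sum, and take 10·log₁₀ of the total.
Σ 10^(L/10) = 10^(78.7/10) + 10^(100.4/10) + 10^(75.3/10) + 10^(90.4/10) = 1.217e+10.
L_total = 10·log₁₀(1.217e+10) = 100.85 dB SPL.

100.9 dB SPL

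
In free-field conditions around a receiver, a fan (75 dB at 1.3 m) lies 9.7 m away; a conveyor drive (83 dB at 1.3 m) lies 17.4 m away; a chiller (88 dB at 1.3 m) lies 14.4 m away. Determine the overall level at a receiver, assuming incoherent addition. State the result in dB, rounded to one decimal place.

68.3 dB

Propagate each source to the receiver with L = L_ref − 20·log₁₀(r/r_ref), then add intensities.
fan: 75 − 20·log₁₀(9.7/1.3) = 75 − 17.46 = 57.54 dB.
conveyor drive: 83 − 20·log₁₀(17.4/1.3) = 83 − 22.53 = 60.47 dB.
chiller: 88 − 20·log₁₀(14.4/1.3) = 88 − 20.89 = 67.11 dB.
Σ 10^(L/10) = 6.824e+06 → L_total = 10·log₁₀(6.824e+06) = 68.34 dB.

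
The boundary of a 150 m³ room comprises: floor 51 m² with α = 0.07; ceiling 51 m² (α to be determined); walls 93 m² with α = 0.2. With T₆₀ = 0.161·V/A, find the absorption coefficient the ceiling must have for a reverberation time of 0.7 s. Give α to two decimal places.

0.24

Required total absorption A = 0.161·150/0.7 = 34.50 m².
Absorption from the other surfaces = 51·0.07 + 93·0.2 = 22.17 m², so the ceiling must supply 12.33 m² over 51 m².
α = 12.33/51 = 0.242.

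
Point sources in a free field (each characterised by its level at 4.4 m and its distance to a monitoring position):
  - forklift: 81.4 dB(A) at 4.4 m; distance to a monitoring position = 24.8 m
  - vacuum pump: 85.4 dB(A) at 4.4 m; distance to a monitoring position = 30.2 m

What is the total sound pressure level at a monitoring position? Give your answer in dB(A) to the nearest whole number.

71 dB(A)

Propagate each source to the receiver with L = L_ref − 20·log₁₀(r/r_ref), then add intensities.
forklift: 81.4 − 20·log₁₀(24.8/4.4) = 81.4 − 15.02 = 66.38 dB(A).
vacuum pump: 85.4 − 20·log₁₀(30.2/4.4) = 85.4 − 16.73 = 68.67 dB(A).
Σ 10^(L/10) = 1.171e+07 → L_total = 10·log₁₀(1.171e+07) = 70.68 dB(A).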